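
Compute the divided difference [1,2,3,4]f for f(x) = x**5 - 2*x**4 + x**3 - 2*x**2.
46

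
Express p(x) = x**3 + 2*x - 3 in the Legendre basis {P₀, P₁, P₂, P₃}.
(-3)P₀ + (13/5)P₁ + (2/5)P₃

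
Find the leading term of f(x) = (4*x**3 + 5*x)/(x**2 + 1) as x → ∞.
4*x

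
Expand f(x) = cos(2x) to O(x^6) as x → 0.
1 - 2*x**2 + 2*x**4/3 + O(x**6)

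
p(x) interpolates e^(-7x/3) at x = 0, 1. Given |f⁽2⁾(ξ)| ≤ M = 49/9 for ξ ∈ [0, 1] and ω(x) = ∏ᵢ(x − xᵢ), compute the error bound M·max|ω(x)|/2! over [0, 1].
49/72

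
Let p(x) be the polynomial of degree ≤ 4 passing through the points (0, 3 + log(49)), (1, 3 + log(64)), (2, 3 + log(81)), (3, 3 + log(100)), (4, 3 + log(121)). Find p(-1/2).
3 + log(425329947*11**(35/64)*sqrt(2)*3**(13/16)*5**(3/16)*7**(59/64)/1048576000)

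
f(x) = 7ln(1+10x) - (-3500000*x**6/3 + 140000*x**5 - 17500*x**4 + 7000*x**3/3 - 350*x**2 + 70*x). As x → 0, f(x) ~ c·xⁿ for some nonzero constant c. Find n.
7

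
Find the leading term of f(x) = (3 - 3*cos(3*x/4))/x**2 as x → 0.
27/32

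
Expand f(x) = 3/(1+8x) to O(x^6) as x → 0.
3 - 24*x + 192*x**2 - 1536*x**3 + 12288*x**4 - 98304*x**5 + O(x**6)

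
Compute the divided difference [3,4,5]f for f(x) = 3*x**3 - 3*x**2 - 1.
33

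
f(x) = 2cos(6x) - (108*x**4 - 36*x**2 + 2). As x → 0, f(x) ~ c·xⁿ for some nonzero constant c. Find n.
6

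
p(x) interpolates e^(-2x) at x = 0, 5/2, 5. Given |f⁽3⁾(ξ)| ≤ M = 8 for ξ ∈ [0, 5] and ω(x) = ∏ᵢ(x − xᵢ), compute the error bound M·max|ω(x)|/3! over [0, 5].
125*sqrt(3)/27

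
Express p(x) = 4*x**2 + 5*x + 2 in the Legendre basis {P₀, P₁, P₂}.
(10/3)P₀ + (5)P₁ + (8/3)P₂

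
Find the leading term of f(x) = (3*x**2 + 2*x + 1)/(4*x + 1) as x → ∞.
3*x/4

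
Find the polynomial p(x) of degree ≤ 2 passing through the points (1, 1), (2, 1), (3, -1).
-x**2 + 3*x - 1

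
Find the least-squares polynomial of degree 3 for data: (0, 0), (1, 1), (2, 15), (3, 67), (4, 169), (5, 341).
11/42 + (-617/252)x + (-31/42)x² + (107/36)x³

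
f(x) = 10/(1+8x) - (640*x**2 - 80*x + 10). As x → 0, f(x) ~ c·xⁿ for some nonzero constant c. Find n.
3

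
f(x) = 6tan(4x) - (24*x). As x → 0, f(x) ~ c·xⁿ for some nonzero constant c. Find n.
3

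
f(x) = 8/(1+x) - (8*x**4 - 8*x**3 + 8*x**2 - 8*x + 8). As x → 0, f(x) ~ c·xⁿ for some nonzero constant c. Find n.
5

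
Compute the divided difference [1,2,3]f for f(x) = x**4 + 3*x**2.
28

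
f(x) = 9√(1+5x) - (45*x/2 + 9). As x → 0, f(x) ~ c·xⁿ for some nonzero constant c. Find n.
2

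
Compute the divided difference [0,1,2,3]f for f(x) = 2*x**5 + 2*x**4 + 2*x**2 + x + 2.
62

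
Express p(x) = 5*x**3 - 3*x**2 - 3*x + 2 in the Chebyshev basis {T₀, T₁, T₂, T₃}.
(1/2)T₀ + (3/4)T₁ + (-3/2)T₂ + (5/4)T₃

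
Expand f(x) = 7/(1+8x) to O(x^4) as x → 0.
7 - 56*x + 448*x**2 - 3584*x**3 + O(x**4)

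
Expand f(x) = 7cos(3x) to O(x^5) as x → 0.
7 - 63*x**2/2 + 189*x**4/8 + O(x**5)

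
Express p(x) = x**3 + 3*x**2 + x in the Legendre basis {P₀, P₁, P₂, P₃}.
P₀ + (8/5)P₁ + (2)P₂ + (2/5)P₃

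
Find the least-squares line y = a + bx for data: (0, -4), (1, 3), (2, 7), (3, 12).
a = -33/10, b = 26/5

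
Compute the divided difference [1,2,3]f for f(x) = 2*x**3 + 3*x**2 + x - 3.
15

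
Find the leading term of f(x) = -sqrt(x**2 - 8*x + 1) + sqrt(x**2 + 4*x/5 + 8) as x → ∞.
22/5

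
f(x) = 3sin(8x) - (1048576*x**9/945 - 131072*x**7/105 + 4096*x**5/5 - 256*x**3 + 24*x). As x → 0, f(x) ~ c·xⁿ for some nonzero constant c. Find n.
11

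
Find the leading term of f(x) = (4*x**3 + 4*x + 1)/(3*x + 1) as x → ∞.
4*x**2/3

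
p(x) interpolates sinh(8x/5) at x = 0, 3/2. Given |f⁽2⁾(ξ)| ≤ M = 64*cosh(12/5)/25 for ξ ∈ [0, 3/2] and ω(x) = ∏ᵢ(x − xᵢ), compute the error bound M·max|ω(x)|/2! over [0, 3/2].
18*cosh(12/5)/25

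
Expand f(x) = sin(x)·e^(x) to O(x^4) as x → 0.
x + x**2 + x**3/3 + O(x**4)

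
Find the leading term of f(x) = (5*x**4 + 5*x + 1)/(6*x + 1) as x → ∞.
5*x**3/6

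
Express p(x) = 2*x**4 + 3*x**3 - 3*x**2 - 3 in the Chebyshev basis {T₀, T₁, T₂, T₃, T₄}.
(-15/4)T₀ + (9/4)T₁ + (-1/2)T₂ + (3/4)T₃ + (1/4)T₄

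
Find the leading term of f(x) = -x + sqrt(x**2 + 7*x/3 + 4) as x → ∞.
7/6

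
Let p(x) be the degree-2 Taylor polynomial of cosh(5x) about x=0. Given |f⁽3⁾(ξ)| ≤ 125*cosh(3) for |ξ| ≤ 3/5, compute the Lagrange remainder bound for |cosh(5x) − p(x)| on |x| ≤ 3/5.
9*cosh(3)/2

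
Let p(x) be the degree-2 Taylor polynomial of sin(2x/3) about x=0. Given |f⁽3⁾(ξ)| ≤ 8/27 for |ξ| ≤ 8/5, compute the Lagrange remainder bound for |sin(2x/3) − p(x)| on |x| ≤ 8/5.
2048/10125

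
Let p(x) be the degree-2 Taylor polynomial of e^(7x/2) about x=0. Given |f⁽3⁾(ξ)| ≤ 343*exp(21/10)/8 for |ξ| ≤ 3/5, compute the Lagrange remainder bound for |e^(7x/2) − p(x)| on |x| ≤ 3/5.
3087*exp(21/10)/2000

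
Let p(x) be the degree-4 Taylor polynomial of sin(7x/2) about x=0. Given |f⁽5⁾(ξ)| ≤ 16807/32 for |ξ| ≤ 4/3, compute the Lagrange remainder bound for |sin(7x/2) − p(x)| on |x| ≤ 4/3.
67228/3645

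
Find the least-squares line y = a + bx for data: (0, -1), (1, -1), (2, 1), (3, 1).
a = -6/5, b = 4/5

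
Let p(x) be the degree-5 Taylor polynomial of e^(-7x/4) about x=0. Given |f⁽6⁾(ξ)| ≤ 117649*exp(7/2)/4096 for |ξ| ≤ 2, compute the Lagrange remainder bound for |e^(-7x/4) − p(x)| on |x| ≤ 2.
117649*exp(7/2)/46080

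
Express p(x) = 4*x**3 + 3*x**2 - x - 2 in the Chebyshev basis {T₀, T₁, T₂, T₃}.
(-1/2)T₀ + (2)T₁ + (3/2)T₂ + T₃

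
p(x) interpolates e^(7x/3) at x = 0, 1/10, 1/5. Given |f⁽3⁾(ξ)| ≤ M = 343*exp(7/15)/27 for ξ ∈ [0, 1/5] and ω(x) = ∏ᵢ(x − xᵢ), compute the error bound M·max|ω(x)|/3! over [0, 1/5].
343*sqrt(3)*exp(7/15)/729000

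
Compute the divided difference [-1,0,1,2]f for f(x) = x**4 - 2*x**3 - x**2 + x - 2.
0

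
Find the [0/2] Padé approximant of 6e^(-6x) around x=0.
6/(18*x**2 + 6*x + 1)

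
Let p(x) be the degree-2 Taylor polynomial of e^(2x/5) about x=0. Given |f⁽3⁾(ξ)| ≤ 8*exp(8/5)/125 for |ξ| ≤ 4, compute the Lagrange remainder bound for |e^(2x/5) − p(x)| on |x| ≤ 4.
256*exp(8/5)/375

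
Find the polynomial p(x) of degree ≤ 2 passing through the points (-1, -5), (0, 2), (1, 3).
-3*x**2 + 4*x + 2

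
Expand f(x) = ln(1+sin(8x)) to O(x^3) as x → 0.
8*x - 32*x**2 + O(x**3)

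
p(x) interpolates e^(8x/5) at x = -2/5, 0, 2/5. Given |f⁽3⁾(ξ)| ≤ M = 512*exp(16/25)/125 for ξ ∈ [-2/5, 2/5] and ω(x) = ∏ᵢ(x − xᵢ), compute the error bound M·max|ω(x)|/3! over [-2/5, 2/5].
4096*sqrt(3)*exp(16/25)/421875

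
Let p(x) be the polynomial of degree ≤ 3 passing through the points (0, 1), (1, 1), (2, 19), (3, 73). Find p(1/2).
-1/8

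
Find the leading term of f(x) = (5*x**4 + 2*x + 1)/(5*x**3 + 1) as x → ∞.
x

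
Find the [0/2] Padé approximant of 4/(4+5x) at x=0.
1/(5*x/4 + 1)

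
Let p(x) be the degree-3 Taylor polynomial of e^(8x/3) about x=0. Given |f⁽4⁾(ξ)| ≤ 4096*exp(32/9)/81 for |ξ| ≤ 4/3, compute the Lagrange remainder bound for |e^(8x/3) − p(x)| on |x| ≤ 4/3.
131072*exp(32/9)/19683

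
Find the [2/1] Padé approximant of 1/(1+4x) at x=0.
1/(4*x + 1)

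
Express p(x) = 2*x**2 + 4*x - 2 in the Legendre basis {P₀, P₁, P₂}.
(-4/3)P₀ + (4)P₁ + (4/3)P₂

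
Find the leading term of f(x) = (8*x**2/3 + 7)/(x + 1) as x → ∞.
8*x/3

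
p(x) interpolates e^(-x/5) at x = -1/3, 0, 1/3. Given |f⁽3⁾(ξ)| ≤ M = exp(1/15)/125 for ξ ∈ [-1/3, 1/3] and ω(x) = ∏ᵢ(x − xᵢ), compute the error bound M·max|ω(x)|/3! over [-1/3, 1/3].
sqrt(3)*exp(1/15)/91125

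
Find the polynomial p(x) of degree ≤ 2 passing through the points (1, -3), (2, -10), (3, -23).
-3*x**2 + 2*x - 2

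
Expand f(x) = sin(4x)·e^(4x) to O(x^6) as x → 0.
4*x + 16*x**2 + 64*x**3/3 - 512*x**5/15 + O(x**6)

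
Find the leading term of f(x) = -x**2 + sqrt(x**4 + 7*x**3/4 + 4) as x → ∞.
7*x/8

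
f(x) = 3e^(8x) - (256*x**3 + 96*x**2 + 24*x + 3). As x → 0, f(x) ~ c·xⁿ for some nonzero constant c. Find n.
4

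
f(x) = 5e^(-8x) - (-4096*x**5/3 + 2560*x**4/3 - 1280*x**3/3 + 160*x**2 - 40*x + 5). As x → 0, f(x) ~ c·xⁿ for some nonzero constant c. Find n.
6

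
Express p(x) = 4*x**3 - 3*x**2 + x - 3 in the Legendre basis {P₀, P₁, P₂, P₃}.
(-4)P₀ + (17/5)P₁ + (-2)P₂ + (8/5)P₃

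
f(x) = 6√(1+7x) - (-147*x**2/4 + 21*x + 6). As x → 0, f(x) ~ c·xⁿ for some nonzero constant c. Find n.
3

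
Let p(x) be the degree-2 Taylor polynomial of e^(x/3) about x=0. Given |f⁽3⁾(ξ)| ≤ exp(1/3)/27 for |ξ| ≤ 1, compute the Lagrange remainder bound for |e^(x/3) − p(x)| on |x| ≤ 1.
exp(1/3)/162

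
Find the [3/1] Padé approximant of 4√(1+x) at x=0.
(-x**3/16 + 3*x**2/4 + 9*x/2 + 4)/(5*x/8 + 1)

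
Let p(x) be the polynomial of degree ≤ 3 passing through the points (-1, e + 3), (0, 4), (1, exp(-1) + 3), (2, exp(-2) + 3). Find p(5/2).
(-35*e + 35 + (69 - 5*e)*exp(2))*exp(-2)/16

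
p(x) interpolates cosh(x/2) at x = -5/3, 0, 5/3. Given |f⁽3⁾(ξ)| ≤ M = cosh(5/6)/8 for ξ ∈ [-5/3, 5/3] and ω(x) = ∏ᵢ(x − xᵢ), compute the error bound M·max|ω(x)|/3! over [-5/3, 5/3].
125*sqrt(3)*cosh(5/6)/5832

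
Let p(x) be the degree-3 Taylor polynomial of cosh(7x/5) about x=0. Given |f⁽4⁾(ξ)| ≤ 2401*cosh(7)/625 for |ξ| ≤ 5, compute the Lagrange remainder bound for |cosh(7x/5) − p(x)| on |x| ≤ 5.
2401*cosh(7)/24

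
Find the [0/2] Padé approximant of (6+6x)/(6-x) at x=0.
1/(7*x**2/6 - 7*x/6 + 1)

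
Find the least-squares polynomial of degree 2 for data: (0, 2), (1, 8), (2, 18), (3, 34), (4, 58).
12/5 + (9/5)x + (3)x²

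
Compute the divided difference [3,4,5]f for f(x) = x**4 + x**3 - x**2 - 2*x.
108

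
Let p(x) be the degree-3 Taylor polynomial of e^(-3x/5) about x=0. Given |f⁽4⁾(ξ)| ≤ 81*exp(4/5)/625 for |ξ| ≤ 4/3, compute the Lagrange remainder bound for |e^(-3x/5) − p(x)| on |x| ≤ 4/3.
32*exp(4/5)/1875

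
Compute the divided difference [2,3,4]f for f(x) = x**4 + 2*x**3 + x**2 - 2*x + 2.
74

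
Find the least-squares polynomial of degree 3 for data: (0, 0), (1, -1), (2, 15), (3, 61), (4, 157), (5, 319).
-19/126 + (-1679/756)x + (-115/126)x² + (305/108)x³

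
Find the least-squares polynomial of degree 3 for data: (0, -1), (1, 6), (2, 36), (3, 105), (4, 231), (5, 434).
-8/7 + (19/7)x + (13/7)x² + (3)x³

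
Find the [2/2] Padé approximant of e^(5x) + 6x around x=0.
(85*x**2/12 + 149*x/14 + 1)/(-125*x**2/84 - 5*x/14 + 1)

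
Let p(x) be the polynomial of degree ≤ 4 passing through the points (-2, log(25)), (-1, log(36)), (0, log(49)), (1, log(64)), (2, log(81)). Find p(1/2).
log(28*sqrt(2)*3**(17/32)*5**(3/64)*7**(13/32)/3)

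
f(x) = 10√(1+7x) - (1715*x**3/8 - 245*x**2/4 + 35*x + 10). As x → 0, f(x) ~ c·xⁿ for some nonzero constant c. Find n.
4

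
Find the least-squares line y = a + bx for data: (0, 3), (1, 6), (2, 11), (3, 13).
a = 3, b = 7/2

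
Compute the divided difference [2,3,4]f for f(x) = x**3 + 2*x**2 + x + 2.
11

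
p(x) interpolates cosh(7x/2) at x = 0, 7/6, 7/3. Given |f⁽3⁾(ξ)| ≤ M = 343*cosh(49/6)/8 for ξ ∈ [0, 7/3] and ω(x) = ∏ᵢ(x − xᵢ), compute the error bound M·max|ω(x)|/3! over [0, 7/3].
117649*sqrt(3)*cosh(49/6)/46656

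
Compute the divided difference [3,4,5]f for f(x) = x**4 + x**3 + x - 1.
109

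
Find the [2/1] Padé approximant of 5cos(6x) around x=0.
5 - 90*x**2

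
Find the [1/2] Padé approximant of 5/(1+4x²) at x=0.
5/(4*x**2 + 1)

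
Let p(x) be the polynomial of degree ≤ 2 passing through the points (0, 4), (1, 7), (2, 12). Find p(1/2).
21/4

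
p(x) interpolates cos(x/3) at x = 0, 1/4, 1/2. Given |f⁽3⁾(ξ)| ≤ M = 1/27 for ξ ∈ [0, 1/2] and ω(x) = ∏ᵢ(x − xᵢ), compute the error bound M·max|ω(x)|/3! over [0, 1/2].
sqrt(3)/46656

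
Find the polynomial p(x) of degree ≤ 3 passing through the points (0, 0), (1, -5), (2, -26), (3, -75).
-2*x**3 - 2*x**2 - x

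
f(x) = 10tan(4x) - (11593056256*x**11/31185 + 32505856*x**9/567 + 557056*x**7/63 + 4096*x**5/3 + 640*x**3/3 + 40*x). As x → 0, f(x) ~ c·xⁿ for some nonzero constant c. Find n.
13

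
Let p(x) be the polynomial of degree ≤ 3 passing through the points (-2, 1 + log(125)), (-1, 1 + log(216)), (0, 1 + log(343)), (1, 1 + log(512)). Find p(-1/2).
1 + log(42*2**(1/8)*21**(11/16)*5**(13/16)/5)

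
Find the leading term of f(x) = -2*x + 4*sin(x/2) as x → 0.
-x**3/12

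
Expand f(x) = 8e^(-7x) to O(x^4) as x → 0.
8 - 56*x + 196*x**2 - 1372*x**3/3 + O(x**4)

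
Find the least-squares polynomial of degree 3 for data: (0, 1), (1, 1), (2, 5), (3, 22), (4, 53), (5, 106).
23/21 + (-197/126)x + (17/84)x² + (31/36)x³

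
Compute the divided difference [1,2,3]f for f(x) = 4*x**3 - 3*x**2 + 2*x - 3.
21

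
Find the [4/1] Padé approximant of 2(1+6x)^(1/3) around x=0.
(32*x**4/3 - 128*x**3/15 + 48*x**2/5 + 64*x/5 + 2)/(22*x/5 + 1)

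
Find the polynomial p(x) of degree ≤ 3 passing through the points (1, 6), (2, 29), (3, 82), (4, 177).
2*x**3 + 3*x**2 + 1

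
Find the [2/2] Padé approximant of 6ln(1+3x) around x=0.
9*x*(3*x + 2)/(3*x**2/2 + 3*x + 1)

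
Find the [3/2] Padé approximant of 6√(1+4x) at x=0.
(12*x**3 + 54*x**2 + 36*x + 6)/(3*x**2 + 4*x + 1)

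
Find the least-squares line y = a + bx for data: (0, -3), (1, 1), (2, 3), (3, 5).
a = -12/5, b = 13/5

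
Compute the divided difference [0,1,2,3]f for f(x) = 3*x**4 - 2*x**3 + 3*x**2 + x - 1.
16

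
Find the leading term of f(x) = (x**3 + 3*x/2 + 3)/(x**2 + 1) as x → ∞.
x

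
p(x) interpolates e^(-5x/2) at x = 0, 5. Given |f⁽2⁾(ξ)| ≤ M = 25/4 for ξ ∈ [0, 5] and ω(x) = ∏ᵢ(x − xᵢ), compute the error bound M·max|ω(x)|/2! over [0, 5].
625/32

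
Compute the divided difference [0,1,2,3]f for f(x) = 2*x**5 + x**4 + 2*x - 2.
56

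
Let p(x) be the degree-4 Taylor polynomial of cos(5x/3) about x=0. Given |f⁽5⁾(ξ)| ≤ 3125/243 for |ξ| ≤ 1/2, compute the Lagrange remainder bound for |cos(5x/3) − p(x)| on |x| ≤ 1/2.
625/186624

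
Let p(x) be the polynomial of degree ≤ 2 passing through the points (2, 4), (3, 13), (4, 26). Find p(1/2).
-2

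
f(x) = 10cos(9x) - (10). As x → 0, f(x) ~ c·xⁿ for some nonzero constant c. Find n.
2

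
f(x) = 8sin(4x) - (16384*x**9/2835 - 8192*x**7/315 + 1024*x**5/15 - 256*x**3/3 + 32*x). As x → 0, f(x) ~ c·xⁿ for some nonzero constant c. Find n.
11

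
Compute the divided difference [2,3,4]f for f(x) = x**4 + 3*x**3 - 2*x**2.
80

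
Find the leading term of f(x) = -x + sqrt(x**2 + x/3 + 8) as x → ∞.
1/6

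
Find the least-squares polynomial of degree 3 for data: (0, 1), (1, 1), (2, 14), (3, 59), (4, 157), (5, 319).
26/21 + (-142/63)x + (-65/42)x² + (53/18)x³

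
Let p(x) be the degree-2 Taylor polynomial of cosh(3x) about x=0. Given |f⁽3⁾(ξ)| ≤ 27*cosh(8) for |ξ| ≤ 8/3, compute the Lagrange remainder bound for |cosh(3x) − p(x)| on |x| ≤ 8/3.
256*cosh(8)/3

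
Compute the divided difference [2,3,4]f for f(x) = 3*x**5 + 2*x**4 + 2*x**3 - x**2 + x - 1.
982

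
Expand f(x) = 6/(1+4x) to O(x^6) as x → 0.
6 - 24*x + 96*x**2 - 384*x**3 + 1536*x**4 - 6144*x**5 + O(x**6)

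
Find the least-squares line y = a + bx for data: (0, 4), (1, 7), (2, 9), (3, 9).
a = 47/10, b = 17/10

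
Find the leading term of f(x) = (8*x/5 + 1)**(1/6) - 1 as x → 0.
4*x/15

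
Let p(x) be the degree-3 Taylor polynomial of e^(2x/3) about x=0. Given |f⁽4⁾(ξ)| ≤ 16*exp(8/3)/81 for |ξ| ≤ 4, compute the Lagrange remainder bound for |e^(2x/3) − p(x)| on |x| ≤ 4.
512*exp(8/3)/243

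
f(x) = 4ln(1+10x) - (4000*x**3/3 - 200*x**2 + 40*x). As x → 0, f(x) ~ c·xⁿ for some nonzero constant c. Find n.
4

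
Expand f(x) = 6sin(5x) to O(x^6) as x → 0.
30*x - 125*x**3 + 625*x**5/4 + O(x**6)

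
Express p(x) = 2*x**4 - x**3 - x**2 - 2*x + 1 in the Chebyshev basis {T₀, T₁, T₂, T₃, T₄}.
(5/4)T₀ + (-11/4)T₁ + (1/2)T₂ + (-1/4)T₃ + (1/4)T₄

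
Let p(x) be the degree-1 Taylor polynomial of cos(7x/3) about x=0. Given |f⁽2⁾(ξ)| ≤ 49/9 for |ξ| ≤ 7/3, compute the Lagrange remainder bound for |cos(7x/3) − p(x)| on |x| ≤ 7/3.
2401/162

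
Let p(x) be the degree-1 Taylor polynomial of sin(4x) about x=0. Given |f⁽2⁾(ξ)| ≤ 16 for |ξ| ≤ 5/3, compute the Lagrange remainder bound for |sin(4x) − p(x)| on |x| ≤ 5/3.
200/9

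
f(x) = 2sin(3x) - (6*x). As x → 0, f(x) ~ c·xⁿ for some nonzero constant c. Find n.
3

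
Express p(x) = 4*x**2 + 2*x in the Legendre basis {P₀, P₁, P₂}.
(4/3)P₀ + (2)P₁ + (8/3)P₂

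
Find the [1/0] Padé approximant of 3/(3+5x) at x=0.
1 - 5*x/3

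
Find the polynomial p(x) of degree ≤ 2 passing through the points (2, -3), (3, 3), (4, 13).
2*x**2 - 4*x - 3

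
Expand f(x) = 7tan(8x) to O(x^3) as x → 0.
56*x + O(x**3)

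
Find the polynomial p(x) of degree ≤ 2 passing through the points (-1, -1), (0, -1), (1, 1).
x**2 + x - 1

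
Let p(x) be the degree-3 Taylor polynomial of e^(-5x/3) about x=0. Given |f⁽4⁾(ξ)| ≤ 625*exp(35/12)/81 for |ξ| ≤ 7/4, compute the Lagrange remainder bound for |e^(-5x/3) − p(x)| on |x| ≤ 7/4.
1500625*exp(35/12)/497664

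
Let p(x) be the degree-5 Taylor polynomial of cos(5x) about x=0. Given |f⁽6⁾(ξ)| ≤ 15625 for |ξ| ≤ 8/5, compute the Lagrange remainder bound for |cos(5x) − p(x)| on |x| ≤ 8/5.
16384/45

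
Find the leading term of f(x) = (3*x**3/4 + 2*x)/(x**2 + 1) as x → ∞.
3*x/4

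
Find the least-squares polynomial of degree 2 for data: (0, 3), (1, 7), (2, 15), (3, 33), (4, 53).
3 + (3/5)x + (3)x²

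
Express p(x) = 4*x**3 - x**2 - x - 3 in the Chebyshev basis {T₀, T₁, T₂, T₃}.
(-7/2)T₀ + (2)T₁ + (-1/2)T₂ + T₃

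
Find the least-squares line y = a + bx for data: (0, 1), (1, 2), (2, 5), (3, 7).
a = 3/5, b = 21/10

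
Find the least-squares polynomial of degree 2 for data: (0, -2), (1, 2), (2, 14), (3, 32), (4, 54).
-12/5 + (11/5)x + (3)x²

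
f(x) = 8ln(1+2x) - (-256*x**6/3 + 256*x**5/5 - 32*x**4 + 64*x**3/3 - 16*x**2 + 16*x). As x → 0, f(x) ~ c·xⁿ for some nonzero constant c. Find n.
7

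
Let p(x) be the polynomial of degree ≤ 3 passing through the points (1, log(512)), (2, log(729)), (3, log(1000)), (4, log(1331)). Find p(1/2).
-105*log(3)/8 - 15*log(11)/16 + 63*log(10)/16 + 315*log(2)/16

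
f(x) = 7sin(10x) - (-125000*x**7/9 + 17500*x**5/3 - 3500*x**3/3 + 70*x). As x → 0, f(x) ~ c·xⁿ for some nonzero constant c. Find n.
9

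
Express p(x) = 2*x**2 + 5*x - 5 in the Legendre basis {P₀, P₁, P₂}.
(-13/3)P₀ + (5)P₁ + (4/3)P₂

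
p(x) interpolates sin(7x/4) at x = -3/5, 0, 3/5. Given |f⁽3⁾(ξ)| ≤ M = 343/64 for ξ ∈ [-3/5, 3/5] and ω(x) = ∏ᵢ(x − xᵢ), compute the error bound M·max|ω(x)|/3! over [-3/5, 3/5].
343*sqrt(3)/8000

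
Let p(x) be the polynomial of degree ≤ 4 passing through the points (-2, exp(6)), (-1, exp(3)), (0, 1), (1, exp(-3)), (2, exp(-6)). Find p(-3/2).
(-5 + 28*exp(3) + 35*(-2 + 4*exp(3) + exp(6))*exp(6))*exp(-6)/128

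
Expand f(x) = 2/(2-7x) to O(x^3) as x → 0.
1 + 7*x/2 + 49*x**2/4 + O(x**3)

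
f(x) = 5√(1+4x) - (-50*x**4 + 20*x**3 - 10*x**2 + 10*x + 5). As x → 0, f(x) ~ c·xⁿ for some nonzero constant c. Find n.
5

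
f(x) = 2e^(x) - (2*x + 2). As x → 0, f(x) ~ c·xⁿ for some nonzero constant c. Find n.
2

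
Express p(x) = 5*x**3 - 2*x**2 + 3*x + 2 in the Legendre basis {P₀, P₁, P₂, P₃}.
(4/3)P₀ + (6)P₁ + (-4/3)P₂ + (2)P₃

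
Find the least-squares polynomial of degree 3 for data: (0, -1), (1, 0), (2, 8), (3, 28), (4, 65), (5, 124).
-1 + (-5/6)x + x² + (5/6)x³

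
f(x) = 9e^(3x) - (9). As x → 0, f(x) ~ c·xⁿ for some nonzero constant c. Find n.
1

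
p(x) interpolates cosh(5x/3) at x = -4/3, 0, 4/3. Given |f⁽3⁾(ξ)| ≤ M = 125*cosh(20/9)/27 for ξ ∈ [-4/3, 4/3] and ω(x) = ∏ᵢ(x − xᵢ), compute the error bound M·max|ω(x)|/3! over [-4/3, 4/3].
8000*sqrt(3)*cosh(20/9)/19683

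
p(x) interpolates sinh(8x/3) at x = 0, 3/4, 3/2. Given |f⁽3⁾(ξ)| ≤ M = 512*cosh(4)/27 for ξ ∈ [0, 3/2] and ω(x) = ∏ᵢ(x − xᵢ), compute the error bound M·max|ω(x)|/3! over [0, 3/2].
8*sqrt(3)*cosh(4)/27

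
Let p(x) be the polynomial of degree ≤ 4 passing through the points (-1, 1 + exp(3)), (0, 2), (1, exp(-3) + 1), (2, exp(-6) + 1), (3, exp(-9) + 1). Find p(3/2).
(-5 + 60*exp(3) + 90*exp(6) + 3*(exp(3) + 36)*exp(9))*exp(-9)/128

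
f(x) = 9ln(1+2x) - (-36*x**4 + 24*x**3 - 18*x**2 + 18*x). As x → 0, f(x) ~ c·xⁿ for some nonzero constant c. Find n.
5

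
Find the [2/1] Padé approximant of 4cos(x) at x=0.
4 - 2*x**2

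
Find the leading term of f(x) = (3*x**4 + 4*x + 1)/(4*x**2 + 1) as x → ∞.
3*x**2/4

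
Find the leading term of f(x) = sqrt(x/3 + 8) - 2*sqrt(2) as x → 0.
sqrt(2)*x/24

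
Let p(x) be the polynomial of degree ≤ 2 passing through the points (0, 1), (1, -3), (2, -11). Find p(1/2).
-1/2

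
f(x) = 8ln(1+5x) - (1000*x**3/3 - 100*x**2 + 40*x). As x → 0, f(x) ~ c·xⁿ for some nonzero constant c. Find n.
4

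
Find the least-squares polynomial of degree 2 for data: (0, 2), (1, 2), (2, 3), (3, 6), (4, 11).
74/35 + (-43/35)x + (6/7)x²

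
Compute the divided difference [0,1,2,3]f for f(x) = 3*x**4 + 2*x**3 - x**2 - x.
20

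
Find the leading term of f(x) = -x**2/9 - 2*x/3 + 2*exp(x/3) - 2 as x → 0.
x**3/81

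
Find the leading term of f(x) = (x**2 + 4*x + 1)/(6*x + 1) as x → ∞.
x/6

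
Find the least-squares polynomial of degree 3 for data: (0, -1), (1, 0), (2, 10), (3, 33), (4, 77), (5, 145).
-1 + (-29/21)x + (43/28)x² + (11/12)x³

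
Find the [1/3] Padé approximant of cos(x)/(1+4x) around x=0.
(1 - 5*x/48)/(187*x**3/96 + x**2/12 + 187*x/48 + 1)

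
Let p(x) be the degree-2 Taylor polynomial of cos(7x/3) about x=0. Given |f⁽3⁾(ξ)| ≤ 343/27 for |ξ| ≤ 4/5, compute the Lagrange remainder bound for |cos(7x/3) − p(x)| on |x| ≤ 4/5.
10976/10125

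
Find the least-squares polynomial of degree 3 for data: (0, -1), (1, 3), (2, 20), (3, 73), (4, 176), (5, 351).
-113/126 + (251/108)x + (-251/126)x² + (337/108)x³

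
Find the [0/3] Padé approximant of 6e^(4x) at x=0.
6/(-32*x**3/3 + 8*x**2 - 4*x + 1)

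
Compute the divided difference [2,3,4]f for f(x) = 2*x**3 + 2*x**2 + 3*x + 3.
20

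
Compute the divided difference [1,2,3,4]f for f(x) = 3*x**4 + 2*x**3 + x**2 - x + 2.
32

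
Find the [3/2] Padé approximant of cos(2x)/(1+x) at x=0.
(4*x**3/3 - 4*x**2/3 - x + 1)/(1 - x**2/3)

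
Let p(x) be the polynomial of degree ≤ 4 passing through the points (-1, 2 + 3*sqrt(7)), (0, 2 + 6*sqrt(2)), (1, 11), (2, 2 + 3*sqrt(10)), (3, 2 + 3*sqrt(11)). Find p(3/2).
-15*sqrt(2)/16 - 15*sqrt(11)/128 + 9*sqrt(7)/128 + 45*sqrt(10)/32 + 533/64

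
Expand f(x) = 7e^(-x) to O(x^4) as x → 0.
7 - 7*x + 7*x**2/2 - 7*x**3/6 + O(x**4)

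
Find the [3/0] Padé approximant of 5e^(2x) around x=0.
20*x**3/3 + 10*x**2 + 10*x + 5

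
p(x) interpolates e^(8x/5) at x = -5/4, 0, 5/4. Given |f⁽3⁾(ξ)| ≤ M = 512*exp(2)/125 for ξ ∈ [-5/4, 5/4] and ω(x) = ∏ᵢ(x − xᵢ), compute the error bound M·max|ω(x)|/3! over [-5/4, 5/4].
8*sqrt(3)*exp(2)/27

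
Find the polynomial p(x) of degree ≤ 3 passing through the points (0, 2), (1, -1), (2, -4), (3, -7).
2 - 3*x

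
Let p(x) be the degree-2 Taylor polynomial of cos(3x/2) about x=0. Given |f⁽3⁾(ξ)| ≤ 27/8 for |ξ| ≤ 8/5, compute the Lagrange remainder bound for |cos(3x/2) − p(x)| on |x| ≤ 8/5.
288/125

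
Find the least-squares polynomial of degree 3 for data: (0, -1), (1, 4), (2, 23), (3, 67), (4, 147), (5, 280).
-25/21 + (230/63)x + (-1/21)x² + (19/9)x³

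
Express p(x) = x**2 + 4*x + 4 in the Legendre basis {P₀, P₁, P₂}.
(13/3)P₀ + (4)P₁ + (2/3)P₂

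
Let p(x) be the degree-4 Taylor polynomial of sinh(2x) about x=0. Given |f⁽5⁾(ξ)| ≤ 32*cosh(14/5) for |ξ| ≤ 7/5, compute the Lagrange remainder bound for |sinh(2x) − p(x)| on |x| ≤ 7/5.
67228*cosh(14/5)/46875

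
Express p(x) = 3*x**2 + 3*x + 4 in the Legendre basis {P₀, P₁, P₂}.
(5)P₀ + (3)P₁ + (2)P₂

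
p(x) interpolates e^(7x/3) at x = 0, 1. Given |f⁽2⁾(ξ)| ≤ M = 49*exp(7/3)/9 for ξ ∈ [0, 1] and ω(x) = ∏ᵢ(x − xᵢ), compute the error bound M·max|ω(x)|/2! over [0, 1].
49*exp(7/3)/72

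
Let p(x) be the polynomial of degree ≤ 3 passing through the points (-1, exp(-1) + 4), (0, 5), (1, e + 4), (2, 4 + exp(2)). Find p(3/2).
(1 + e*(5*exp(2) + 15*e + 59))*exp(-1)/16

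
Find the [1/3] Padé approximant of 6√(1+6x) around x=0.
(63*x/2 + 6)/(27*x**3/8 - 9*x**2/4 + 9*x/4 + 1)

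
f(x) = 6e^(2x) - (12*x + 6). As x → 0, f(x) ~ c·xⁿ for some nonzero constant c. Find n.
2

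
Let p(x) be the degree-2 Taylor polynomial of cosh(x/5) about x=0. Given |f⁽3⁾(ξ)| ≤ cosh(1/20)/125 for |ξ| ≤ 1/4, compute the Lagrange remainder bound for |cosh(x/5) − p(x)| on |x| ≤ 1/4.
cosh(1/20)/48000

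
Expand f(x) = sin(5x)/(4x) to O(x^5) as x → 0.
5/4 - 125*x**2/24 + 625*x**4/96 + O(x**5)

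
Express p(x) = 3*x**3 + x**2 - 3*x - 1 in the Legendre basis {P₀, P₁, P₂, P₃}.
(-2/3)P₀ + (-6/5)P₁ + (2/3)P₂ + (6/5)P₃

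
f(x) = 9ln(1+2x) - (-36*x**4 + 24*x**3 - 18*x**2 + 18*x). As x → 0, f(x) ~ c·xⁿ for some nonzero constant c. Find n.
5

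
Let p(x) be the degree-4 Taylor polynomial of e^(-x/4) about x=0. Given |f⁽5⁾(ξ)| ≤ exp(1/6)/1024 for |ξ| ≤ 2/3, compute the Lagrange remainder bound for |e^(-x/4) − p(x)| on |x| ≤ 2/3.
exp(1/6)/933120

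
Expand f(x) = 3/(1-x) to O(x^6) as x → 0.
3 + 3*x + 3*x**2 + 3*x**3 + 3*x**4 + 3*x**5 + O(x**6)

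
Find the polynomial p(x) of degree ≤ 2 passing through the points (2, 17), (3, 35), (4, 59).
3*x**2 + 3*x - 1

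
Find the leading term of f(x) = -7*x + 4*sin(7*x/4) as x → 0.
-343*x**3/96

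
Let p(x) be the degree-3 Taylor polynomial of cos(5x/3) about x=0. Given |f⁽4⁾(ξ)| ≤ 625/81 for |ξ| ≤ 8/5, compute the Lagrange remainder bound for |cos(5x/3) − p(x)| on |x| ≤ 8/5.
512/243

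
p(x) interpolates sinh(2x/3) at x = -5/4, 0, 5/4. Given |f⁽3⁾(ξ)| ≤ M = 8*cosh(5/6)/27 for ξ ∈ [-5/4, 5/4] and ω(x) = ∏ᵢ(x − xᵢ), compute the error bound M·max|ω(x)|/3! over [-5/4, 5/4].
125*sqrt(3)*cosh(5/6)/5832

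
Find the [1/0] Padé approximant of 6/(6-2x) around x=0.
x/3 + 1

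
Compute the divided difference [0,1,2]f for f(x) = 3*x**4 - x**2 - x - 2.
20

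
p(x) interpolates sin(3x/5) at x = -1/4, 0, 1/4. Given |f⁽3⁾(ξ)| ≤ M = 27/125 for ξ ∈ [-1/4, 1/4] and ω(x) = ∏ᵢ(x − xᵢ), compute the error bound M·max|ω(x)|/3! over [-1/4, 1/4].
sqrt(3)/8000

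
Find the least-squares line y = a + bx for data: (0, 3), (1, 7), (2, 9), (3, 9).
a = 4, b = 2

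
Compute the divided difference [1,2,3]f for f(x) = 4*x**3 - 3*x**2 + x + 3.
21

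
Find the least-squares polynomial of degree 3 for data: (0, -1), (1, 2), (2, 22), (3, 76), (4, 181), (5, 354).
-1 + (1/6)x + (17/6)x³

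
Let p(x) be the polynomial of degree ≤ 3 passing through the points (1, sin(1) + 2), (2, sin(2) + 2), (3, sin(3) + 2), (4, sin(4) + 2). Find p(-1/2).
-189*sin(2)/16 + 135*sin(3)/16 - 35*sin(4)/16 + 2 + 105*sin(1)/16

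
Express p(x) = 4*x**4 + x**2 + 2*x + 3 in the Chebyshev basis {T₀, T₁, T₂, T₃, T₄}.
(5)T₀ + (2)T₁ + (5/2)T₂ + (1/2)T₄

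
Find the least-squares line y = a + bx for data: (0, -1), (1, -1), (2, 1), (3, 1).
a = -6/5, b = 4/5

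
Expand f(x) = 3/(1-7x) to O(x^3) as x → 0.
3 + 21*x + 147*x**2 + O(x**3)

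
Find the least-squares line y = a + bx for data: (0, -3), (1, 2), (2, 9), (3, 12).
a = -14/5, b = 26/5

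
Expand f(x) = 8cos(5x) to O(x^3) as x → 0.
8 - 100*x**2 + O(x**3)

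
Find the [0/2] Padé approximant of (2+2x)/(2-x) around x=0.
1/(3*x**2/2 - 3*x/2 + 1)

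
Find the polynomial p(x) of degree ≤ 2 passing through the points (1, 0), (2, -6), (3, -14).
-x**2 - 3*x + 4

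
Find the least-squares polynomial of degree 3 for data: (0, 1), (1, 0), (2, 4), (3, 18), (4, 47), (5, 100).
55/63 + (-193/378)x + (-65/63)x² + (55/54)x³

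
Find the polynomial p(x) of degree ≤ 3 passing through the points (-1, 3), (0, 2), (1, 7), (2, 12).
-x**3 + 3*x**2 + 3*x + 2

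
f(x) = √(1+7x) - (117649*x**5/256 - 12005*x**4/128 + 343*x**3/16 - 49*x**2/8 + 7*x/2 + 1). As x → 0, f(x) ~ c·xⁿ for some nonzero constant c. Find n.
6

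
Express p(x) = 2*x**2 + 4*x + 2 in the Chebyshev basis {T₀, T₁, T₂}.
(3)T₀ + (4)T₁ + T₂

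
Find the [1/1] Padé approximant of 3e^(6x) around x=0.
(9*x + 3)/(1 - 3*x)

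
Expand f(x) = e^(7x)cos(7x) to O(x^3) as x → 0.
1 + 7*x + O(x**3)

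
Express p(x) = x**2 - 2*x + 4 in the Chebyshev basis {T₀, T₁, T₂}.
(9/2)T₀ + (-2)T₁ + (1/2)T₂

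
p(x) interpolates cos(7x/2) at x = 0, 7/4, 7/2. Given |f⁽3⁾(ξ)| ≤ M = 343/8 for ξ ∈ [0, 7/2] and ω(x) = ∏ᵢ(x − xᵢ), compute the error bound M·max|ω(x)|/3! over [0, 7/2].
117649*sqrt(3)/13824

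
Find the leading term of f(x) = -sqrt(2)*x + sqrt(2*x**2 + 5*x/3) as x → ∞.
5*sqrt(2)/12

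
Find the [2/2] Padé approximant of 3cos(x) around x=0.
(3 - 5*x**2/4)/(x**2/12 + 1)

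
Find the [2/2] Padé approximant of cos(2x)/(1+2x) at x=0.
(-7*x**2/3 + x/3 + 1)/(x**2/3 + 7*x/3 + 1)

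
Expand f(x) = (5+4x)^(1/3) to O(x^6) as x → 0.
5**(1/3) + 4*5**(1/3)*x/15 - 16*5**(1/3)*x**2/225 + 64*5**(1/3)*x**3/2025 - 512*5**(1/3)*x**4/30375 + 22528*5**(1/3)*x**5/2278125 + O(x**6)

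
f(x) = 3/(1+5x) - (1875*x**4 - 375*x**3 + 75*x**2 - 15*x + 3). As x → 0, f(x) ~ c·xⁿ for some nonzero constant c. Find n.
5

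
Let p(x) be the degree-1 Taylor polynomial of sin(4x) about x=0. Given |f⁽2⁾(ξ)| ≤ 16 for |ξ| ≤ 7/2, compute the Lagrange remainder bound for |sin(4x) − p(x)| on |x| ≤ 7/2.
98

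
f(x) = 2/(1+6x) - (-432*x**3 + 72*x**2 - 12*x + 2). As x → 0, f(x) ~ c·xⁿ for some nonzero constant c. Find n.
4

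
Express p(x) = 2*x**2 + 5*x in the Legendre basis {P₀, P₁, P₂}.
(2/3)P₀ + (5)P₁ + (4/3)P₂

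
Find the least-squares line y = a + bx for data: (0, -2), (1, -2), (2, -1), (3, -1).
a = -21/10, b = 2/5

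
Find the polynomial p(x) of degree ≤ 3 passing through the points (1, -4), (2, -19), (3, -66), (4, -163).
-3*x**3 + 2*x**2 - 3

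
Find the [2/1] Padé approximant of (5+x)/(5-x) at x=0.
(x/5 + 1)/(1 - x/5)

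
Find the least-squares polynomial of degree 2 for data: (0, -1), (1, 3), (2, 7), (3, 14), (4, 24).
-23/35 + (127/70)x + (15/14)x²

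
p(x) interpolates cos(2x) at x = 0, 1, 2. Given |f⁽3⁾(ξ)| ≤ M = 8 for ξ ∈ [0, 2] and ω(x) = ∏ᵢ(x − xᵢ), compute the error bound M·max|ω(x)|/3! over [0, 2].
8*sqrt(3)/27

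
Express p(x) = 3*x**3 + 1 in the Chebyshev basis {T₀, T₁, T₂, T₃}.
T₀ + (9/4)T₁ + (3/4)T₃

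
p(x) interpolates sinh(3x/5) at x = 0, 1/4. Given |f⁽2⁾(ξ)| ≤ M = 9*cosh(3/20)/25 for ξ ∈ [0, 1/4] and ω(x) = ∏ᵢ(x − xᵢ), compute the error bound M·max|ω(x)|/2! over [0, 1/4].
9*cosh(3/20)/3200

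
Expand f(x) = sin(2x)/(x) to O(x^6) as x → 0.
2 - 4*x**2/3 + 4*x**4/15 + O(x**6)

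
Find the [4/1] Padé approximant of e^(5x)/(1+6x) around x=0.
(9858125*x**4/326616 + 815875*x**3/40827 + 341475*x**2/27218 + 67420*x/13609 + 1)/(81029*x/13609 + 1)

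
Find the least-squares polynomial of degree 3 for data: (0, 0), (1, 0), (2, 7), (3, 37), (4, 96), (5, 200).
5/63 + (-181/189)x + (-13/9)x² + (52/27)x³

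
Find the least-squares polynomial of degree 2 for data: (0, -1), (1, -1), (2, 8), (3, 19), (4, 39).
-6/5 + (-2)x + (3)x²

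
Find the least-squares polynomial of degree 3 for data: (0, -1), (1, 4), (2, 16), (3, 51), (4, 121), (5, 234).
-5/7 + (43/14)x + (-17/14)x² + (2)x³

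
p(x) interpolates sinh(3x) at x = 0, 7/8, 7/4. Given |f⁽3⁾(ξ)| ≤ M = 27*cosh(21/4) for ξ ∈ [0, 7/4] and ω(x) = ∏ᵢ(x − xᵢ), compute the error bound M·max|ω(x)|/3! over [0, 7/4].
343*sqrt(3)*cosh(21/4)/512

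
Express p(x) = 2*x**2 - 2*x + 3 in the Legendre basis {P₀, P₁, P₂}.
(11/3)P₀ + (-2)P₁ + (4/3)P₂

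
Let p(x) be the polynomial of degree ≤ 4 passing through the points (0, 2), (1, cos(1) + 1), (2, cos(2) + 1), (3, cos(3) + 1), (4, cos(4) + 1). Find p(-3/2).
-693*cos(1)/32 + 1485*cos(2)/64 + 315*cos(4)/128 + 1283/128 - 385*cos(3)/32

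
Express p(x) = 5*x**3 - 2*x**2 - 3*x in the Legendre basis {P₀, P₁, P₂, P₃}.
(-2/3)P₀ + (-4/3)P₂ + (2)P₃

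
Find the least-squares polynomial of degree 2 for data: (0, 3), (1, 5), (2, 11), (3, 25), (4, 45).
23/7 + (-76/35)x + (22/7)x²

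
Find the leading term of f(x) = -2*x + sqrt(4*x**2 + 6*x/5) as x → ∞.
3/10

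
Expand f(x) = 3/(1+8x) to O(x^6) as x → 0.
3 - 24*x + 192*x**2 - 1536*x**3 + 12288*x**4 - 98304*x**5 + O(x**6)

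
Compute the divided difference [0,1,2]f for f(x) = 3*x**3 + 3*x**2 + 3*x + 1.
12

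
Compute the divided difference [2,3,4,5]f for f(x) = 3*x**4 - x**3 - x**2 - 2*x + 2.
41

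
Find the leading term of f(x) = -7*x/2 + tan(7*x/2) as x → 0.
343*x**3/24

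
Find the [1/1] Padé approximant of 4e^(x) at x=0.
(2*x + 4)/(1 - x/2)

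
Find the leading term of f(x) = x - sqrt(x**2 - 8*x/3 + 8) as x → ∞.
4/3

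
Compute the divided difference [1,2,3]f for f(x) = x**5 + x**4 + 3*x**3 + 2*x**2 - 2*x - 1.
135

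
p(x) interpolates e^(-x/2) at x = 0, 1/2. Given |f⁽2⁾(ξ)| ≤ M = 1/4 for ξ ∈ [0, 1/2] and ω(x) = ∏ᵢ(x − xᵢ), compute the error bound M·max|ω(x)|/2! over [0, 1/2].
1/128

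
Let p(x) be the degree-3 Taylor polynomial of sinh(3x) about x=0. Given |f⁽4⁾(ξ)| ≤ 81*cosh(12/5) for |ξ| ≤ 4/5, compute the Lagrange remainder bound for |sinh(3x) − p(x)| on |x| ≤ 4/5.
864*cosh(12/5)/625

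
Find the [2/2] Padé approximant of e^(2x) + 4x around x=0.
(-x**2/9 + 17*x/3 + 1)/(-x**2/9 - x/3 + 1)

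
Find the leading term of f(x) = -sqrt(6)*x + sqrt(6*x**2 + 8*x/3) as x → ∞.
2*sqrt(6)/9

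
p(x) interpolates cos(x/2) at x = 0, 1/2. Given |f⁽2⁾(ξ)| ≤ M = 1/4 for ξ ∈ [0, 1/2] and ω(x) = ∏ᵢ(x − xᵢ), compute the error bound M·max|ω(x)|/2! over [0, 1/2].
1/128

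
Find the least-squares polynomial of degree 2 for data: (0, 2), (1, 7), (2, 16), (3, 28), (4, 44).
69/35 + (47/14)x + (25/14)x²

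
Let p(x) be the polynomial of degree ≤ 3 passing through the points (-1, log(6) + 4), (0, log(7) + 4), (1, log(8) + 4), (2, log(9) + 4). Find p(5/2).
log(567*2**(1/8)*3**(1/16)*7**(5/16)/128) + 4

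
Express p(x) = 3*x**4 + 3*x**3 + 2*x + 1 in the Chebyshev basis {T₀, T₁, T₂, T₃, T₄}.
(17/8)T₀ + (17/4)T₁ + (3/2)T₂ + (3/4)T₃ + (3/8)T₄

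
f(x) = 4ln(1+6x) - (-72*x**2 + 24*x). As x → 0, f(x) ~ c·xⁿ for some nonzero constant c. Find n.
3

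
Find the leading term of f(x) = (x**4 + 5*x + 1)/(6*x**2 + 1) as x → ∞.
x**2/6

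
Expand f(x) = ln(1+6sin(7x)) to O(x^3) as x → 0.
42*x - 882*x**2 + O(x**3)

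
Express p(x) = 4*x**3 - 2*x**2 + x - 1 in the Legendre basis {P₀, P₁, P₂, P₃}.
(-5/3)P₀ + (17/5)P₁ + (-4/3)P₂ + (8/5)P₃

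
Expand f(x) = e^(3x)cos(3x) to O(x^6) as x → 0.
1 + 3*x - 9*x**3 - 27*x**4/2 - 81*x**5/10 + O(x**6)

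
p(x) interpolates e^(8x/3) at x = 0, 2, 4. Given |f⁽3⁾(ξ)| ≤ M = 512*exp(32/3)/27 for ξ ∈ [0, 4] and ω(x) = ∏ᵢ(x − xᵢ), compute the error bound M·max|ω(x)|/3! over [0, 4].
4096*sqrt(3)*exp(32/3)/729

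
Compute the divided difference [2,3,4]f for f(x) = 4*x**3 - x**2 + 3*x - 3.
35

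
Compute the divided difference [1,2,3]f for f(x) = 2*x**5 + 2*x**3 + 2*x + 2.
192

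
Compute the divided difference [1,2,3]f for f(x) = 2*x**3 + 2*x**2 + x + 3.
14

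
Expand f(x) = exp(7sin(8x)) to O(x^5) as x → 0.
1 + 56*x + 1568*x**2 + 28672*x**3 + 376320*x**4 + O(x**5)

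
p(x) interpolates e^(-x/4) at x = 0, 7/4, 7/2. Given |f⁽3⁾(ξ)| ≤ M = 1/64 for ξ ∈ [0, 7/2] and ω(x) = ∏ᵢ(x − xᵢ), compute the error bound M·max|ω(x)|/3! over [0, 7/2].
343*sqrt(3)/110592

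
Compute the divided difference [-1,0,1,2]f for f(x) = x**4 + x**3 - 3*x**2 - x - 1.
3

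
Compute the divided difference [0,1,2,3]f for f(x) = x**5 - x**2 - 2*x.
25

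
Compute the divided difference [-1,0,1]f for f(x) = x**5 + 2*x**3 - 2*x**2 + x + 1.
-2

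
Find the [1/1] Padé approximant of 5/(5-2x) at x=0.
1/(1 - 2*x/5)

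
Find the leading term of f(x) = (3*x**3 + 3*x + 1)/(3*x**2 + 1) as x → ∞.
x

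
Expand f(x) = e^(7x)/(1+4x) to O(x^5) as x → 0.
1 + 3*x + 25*x**2/2 + 43*x**3/6 + 571*x**4/8 + O(x**5)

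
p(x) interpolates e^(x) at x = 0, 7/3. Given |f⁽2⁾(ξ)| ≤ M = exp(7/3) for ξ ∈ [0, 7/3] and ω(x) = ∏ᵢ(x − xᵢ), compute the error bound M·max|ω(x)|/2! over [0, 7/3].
49*exp(7/3)/72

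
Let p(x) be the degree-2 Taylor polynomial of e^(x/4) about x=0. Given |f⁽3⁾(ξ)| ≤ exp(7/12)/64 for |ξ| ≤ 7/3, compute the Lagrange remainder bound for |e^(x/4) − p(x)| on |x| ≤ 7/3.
343*exp(7/12)/10368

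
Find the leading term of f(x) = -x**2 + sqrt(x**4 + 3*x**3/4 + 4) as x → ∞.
3*x/8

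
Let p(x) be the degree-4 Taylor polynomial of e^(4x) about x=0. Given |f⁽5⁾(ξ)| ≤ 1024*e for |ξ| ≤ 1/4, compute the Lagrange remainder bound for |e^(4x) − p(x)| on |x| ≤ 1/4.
e/120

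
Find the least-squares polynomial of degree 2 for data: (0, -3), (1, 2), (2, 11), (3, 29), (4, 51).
-20/7 + (17/14)x + (43/14)x²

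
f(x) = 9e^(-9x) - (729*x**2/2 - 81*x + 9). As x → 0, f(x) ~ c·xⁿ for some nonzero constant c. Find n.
3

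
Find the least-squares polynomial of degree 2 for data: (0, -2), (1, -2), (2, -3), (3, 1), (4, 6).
-58/35 + (-167/70)x + (15/14)x²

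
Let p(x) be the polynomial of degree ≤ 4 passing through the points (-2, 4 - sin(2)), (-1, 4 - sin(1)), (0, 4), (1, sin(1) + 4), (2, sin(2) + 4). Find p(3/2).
5*sin(2)/16 + 7*sin(1)/8 + 4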